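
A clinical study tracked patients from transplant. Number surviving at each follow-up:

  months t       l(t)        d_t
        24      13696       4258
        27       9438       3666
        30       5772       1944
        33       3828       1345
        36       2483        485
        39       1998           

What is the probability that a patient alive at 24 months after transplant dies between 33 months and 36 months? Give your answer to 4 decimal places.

0.0982

This is the probability of reaching 33 but not 36, conditional on being alive at 24: (l(33) − l(36)) / l(24).
= (3828 − 2483) / 13696 = 1345 / 13696 = 0.098204.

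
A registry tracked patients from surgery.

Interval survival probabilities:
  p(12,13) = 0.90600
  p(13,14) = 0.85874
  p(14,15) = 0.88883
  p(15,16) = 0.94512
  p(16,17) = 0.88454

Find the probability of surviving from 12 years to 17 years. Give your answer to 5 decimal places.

0.57811

P(survive 12→17) = 0.90600 × 0.85874 × 0.88883 × 0.94512 × 0.88454.
= 0.578113.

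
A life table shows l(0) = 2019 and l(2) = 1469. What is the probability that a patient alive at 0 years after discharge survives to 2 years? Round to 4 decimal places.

The conditional survival probability is l(2)/l(0) = 1469/2019 = 0.727588.

0.7276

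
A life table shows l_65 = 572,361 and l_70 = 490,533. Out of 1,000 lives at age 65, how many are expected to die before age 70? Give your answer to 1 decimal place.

143.0

The relevant probability is 1 − 490,533/572,361 = 0.142966.
Expected number = 1,000 × 0.142966 = 143.0.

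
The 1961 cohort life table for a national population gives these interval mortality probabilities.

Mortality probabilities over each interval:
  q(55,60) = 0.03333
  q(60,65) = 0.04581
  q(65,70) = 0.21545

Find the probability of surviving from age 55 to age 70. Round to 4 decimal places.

0.7237

Chaining the interval survival probabilities: (1 − 0.03333) × (1 − 0.04581) × (1 − 0.21545).
= 0.96667 × 0.95419 × 0.78455 = 0.723659.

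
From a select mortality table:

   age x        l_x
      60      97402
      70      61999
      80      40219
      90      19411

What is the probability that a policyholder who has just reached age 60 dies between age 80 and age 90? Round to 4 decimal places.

We want 20|10q60 = (l_80 − l_90)/l_60.
This is the probability of reaching 80 but not 90, conditional on being alive at 60: (l_80 − l_90) / l_60.
= (40219 − 19411) / 97402 = 20808 / 97402 = 0.213630.

0.2136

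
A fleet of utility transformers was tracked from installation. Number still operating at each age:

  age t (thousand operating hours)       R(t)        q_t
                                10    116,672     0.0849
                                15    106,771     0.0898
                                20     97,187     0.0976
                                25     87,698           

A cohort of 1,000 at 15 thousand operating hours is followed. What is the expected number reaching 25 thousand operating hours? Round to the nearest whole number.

The relevant probability is 87,698/106,771 = 0.821365.
Expected number = 1,000 × 0.821365 = 821.

821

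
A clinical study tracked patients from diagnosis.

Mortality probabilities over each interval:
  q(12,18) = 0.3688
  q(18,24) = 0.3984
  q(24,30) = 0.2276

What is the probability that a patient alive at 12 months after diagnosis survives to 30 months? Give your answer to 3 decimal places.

P(survive 12→30) = (1 − 0.3688) × (1 − 0.3984) × (1 − 0.2276).
= 0.6312 × 0.6016 × 0.7724 = 0.293303.

0.293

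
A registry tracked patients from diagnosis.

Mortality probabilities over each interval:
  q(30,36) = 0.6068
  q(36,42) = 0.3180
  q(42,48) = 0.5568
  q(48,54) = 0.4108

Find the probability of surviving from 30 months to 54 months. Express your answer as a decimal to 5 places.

P(survive 30→54) = (1 − 0.6068) × (1 − 0.3180) × (1 − 0.5568) × (1 − 0.4108).
= 0.3932 × 0.6820 × 0.4432 × 0.5892 = 0.070026.

0.07003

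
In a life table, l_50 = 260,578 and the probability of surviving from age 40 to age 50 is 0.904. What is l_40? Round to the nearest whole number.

288250

l_40 = l_50 / p = 260,578 / 0.904 = 288250.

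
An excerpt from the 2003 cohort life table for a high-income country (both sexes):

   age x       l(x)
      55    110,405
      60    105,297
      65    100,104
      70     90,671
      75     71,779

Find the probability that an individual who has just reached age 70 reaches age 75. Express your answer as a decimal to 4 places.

The conditional survival probability is l(75)/l(70) = 71,779/90,671 = 0.791642.

0.7916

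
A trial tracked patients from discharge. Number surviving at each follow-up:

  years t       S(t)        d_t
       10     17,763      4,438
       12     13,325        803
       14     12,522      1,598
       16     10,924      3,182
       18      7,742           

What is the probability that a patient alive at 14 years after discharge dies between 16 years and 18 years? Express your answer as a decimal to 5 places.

0.25411

This is the probability of reaching 16 but not 18, conditional on being alive at 14: (S(16) − S(18)) / S(14).
= (10,924 − 7,742) / 12,522 = 3,182 / 12,522 = 0.254113.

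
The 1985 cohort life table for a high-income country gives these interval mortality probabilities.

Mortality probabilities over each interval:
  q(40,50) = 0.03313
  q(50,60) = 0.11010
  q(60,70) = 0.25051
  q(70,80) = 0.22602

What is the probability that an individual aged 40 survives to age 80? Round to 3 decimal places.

Survival from 40 to 80 is the product of surviving each interval: (1 − 0.03313) × (1 − 0.11010) × (1 − 0.25051) × (1 − 0.22602).
= 0.96687 × 0.88990 × 0.74949 × 0.77398 = 0.499120.

0.499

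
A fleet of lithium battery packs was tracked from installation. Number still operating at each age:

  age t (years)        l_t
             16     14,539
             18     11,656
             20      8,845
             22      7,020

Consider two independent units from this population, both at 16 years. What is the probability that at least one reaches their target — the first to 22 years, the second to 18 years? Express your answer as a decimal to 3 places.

p₁ = l_22/l_16 = 7,020/14,539 = 0.482839; p₂ = l_18/l_16 = 11,656/14,539 = 0.801706.
P(at least one) = 1 − (1−p₁)(1−p₂) = 1 − 0.517161 × 0.198294 = 0.897450.

0.897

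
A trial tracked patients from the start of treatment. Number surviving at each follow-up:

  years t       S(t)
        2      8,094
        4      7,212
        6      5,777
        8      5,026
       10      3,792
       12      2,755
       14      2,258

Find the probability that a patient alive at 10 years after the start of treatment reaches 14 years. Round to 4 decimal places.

The conditional survival probability is S(14)/S(10) = 2,258/3,792 = 0.595464.

0.5955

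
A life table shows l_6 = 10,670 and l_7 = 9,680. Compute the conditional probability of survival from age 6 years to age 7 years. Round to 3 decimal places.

The conditional survival probability is l_7/l_6 = 9,680/10,670 = 0.907216.

0.907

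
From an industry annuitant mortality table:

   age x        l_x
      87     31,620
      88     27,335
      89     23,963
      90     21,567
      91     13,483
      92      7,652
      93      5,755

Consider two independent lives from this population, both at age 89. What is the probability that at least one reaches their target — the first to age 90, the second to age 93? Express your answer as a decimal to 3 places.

0.924

p₁ = l_90/l_89 = 21,567/23,963 = 0.900013; p₂ = l_93/l_89 = 5,755/23,963 = 0.240162.
P(at least one) = 1 − (1−p₁)(1−p₂) = 1 − 0.099987 × 0.759838 = 0.924026.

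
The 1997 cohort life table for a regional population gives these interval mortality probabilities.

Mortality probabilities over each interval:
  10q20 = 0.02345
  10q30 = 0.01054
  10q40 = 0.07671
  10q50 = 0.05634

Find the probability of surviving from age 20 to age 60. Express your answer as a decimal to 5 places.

0.84187

Survival from 20 to 60 is the product of surviving each interval: (1 − 0.02345) × (1 − 0.01054) × (1 − 0.07671) × (1 − 0.05634).
= 0.97655 × 0.98946 × 0.92329 × 0.94366 = 0.841873.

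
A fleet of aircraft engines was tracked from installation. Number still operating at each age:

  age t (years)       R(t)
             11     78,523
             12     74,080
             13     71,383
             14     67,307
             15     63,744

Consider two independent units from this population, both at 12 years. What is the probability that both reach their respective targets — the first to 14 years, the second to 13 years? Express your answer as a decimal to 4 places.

p₁ = R(14)/R(12) = 67,307/74,080 = 0.908572; p₂ = R(13)/R(12) = 71,383/74,080 = 0.963593.
P(both) = p₁ × p₂ = 0.908572 × 0.963593 = 0.875494.

0.8755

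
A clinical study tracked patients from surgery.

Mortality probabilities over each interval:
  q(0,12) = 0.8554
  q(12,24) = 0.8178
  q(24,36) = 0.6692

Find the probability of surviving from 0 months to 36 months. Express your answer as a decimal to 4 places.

The overall survival probability is (1 − 0.8554) × (1 − 0.8178) × (1 − 0.6692).
= 0.1446 × 0.1822 × 0.3308 = 0.008715.

0.0087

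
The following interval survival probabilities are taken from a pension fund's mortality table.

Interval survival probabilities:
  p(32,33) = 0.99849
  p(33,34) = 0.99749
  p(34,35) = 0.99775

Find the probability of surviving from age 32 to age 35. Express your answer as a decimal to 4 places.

The overall survival probability is 0.99849 × 0.99749 × 0.99775.
= 0.993743.

0.9937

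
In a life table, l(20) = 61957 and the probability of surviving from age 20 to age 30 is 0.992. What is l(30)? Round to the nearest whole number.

l(30) = l(20) × p = 61957 × 0.992 = 61461.

61461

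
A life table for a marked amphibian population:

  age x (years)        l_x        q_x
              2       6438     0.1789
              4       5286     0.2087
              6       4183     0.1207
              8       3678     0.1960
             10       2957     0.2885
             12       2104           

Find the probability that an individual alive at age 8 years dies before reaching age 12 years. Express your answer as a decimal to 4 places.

P(die before 12 | alive at 8) = 1 − l_12/l_8 = 1 − 2104/3678 = (1574)/3678 = 0.427950.

0.4279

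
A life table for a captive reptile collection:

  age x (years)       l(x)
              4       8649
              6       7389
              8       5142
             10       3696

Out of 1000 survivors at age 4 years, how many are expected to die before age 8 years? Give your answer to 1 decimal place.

The relevant probability is 1 − 5142/8649 = 0.405480.
Expected number = 1000 × 0.405480 = 405.5.

405.5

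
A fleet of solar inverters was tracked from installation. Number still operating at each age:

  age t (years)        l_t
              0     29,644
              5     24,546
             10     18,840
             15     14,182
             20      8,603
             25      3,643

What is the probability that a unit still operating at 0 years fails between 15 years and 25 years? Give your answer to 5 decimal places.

0.35552

This is the probability of reaching 15 but not 25, conditional on being operational at 0: (l_15 − l_25) / l_0.
= (14,182 − 3,643) / 29,644 = 10,539 / 29,644 = 0.355519.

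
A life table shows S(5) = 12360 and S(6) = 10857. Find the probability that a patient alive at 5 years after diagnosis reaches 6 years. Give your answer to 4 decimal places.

0.8784

The conditional survival probability is S(6)/S(5) = 10857/12360 = 0.878398.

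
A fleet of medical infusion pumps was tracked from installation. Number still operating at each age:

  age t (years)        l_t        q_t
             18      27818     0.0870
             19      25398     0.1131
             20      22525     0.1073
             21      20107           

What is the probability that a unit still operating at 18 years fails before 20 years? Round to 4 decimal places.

0.1903

P(fail before 20 | operational at 18) = 1 − l_20/l_18 = 1 − 22525/27818 = (5293)/27818 = 0.190272.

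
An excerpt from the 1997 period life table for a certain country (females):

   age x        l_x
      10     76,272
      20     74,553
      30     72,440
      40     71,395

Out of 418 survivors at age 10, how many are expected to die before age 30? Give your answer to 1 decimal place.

The relevant probability is 1 − 72,440/76,272 = 0.050241.
Expected number = 418 × 0.050241 = 21.0.

21.0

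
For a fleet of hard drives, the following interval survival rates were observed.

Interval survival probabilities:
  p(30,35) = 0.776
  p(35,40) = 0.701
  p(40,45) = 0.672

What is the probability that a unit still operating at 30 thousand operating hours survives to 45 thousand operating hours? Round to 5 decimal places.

P(survive 30→45) = 0.776 × 0.701 × 0.672.
= 0.365552.

0.36555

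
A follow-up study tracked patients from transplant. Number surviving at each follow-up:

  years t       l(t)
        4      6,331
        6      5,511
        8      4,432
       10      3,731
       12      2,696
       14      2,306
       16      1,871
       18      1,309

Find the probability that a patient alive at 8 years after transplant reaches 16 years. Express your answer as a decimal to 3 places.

The conditional survival probability is l(16)/l(8) = 1,871/4,432 = 0.422157.

0.422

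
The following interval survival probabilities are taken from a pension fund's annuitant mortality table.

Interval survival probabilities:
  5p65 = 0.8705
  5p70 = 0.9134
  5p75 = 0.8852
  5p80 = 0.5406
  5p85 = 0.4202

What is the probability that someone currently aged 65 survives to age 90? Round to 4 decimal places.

The overall survival probability is 0.8705 × 0.9134 × 0.8852 × 0.5406 × 0.4202.
= 0.159883.

0.1599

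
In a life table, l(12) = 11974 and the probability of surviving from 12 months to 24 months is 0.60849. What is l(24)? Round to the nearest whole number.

7286

l(24) = l(12) × p = 11974 × 0.60849 = 7286.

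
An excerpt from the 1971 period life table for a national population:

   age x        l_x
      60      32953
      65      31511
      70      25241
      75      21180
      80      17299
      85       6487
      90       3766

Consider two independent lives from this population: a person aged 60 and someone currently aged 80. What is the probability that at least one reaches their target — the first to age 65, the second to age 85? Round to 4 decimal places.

p₁ = l_65/l_60 = 31511/32953 = 0.956241; p₂ = l_85/l_80 = 6487/17299 = 0.374993.
P(at least one) = 1 − (1−p₁)(1−p₂) = 1 − 0.043759 × 0.625007 = 0.972650.

0.9727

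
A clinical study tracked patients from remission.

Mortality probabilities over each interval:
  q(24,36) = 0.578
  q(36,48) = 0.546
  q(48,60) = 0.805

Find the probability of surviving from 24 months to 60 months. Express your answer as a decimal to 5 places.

0.03736

Chaining the interval survival probabilities: (1 − 0.578) × (1 − 0.546) × (1 − 0.805).
= 0.422 × 0.454 × 0.195 = 0.037360.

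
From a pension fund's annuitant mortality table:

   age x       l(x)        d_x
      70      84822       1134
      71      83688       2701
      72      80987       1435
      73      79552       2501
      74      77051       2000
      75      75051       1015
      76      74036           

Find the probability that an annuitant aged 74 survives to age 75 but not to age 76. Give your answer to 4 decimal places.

This is the probability of reaching 75 but not 76, conditional on being alive at 74: (l(75) − l(76)) / l(74).
= (75051 − 74036) / 77051 = 1015 / 77051 = 0.013173.

0.0132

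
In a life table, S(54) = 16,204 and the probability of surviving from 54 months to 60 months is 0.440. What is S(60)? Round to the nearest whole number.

S(60) = S(54) × p = 16,204 × 0.440 = 7130.

7130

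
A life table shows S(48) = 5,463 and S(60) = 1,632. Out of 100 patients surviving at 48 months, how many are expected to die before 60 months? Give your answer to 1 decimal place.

70.1

The relevant probability is 1 − 1,632/5,463 = 0.701263.
Expected number = 100 × 0.701263 = 70.1.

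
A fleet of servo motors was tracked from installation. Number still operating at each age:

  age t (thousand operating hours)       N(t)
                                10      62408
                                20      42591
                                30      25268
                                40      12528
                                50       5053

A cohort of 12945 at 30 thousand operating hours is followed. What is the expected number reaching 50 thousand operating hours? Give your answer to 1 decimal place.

The relevant probability is 5053/25268 = 0.199976.
Expected number = 12945 × 0.199976 = 2588.7.

2588.7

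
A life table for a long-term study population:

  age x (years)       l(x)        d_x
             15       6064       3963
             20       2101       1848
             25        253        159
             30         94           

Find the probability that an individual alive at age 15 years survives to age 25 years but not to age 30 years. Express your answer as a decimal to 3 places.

This is the probability of reaching 25 but not 30, conditional on being alive at 15: (l(25) − l(30)) / l(15).
= (253 − 94) / 6064 = 159 / 6064 = 0.026220.

0.026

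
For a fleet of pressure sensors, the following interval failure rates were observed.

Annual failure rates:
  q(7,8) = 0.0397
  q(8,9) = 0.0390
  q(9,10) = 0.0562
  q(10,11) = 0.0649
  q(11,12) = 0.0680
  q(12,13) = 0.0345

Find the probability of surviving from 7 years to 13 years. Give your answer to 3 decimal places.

0.733

Chaining the interval survival probabilities: (1 − 0.0397) × (1 − 0.0390) × (1 − 0.0562) × (1 − 0.0649) × (1 − 0.0680) × (1 − 0.0345).
= 0.9603 × 0.9610 × 0.9438 × 0.9351 × 0.9320 × 0.9655 = 0.732886.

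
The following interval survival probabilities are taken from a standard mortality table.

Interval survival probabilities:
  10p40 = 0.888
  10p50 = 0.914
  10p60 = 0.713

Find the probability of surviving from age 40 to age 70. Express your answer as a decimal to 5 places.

The overall survival probability is 0.888 × 0.914 × 0.713.
= 0.578694.

0.57869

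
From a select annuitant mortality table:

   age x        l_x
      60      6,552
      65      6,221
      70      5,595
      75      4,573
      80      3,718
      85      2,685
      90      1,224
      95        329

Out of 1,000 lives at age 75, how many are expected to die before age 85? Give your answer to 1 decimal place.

The relevant probability is 1 − 2,685/4,573 = 0.412858.
Expected number = 1,000 × 0.412858 = 412.9.

412.9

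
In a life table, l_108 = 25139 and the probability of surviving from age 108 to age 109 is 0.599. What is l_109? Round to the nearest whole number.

15058

l_109 = l_108 × p = 25139 × 0.599 = 15058.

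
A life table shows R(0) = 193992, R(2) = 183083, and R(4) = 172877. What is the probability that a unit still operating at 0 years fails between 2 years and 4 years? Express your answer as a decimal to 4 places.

0.0526

This is the probability of reaching 2 but not 4, conditional on being operational at 0: (R(2) − R(4)) / R(0).
= (183083 − 172877) / 193992 = 10206 / 193992 = 0.052610.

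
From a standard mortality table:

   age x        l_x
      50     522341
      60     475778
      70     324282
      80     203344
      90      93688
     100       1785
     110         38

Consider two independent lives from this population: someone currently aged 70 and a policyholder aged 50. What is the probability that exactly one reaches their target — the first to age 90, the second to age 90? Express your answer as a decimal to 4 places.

0.3646

p₁ = l_90/l_70 = 93688/324282 = 0.288909; p₂ = l_90/l_50 = 93688/522341 = 0.179362.
P(exactly one) = p₁(1−p₂) + (1−p₁)p₂ = 0.237090 + 0.127543 = 0.364632.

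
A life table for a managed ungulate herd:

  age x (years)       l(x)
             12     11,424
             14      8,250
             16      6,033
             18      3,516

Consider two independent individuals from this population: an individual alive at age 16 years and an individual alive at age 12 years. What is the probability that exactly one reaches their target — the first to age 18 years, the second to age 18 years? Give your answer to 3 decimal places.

p₁ = l(18)/l(16) = 3,516/6,033 = 0.582795; p₂ = l(18)/l(12) = 3,516/11,424 = 0.307773.
P(exactly one) = p₁(1−p₂) + (1−p₁)p₂ = 0.403426 + 0.128404 = 0.531831.

0.532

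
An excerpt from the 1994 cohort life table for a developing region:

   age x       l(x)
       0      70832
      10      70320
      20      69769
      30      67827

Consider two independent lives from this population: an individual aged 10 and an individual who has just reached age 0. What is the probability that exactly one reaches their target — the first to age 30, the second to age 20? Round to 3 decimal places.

0.049

p₁ = l(30)/l(10) = 67827/70320 = 0.964548; p₂ = l(20)/l(0) = 69769/70832 = 0.984993.
P(exactly one) = p₁(1−p₂) + (1−p₁)p₂ = 0.014475 + 0.034920 = 0.049395.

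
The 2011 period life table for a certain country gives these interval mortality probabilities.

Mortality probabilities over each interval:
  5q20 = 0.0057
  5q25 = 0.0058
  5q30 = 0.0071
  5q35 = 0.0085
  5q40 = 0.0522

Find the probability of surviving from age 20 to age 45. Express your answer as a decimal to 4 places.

Chaining the interval survival probabilities: (1 − 0.0057) × (1 − 0.0058) × (1 − 0.0071) × (1 − 0.0085) × (1 − 0.0522).
= 0.9943 × 0.9942 × 0.9929 × 0.9915 × 0.9478 = 0.922372.

0.9224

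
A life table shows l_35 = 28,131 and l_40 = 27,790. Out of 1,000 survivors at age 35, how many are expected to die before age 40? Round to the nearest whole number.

12

The relevant probability is 1 − 27,790/28,131 = 0.012122.
Expected number = 1,000 × 0.012122 = 12.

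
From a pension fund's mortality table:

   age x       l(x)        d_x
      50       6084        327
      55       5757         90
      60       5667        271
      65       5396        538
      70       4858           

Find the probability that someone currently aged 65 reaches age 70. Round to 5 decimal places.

The conditional survival probability is l(70)/l(65) = 4858/5396 = 0.900297.

0.90030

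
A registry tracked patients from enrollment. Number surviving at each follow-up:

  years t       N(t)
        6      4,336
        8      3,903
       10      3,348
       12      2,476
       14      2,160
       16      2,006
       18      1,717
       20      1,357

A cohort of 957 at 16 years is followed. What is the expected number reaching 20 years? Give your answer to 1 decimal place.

647.4

The relevant probability is 1,357/2,006 = 0.676471.
Expected number = 957 × 0.676471 = 647.4.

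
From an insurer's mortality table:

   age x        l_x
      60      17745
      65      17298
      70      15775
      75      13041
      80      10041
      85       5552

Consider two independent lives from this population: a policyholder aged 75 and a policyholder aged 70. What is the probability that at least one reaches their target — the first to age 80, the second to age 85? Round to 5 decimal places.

0.85092

p₁ = l_80/l_75 = 10041/13041 = 0.769956; p₂ = l_85/l_70 = 5552/15775 = 0.351949.
P(at least one) = 1 − (1−p₁)(1−p₂) = 1 − 0.230044 × 0.648051 = 0.850920.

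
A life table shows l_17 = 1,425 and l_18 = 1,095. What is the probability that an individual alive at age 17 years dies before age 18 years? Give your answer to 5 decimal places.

0.23158

P(die before 18 | alive at 17) = 1 − l_18/l_17 = 1 − 1,095/1,425 = (330)/1,425 = 0.231579.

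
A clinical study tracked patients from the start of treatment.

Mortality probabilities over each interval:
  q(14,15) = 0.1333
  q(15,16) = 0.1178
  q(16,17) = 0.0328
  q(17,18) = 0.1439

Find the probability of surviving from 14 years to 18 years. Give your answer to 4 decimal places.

Chaining the interval survival probabilities: (1 − 0.1333) × (1 − 0.1178) × (1 − 0.0328) × (1 − 0.1439).
= 0.8667 × 0.8822 × 0.9672 × 0.8561 = 0.633106.

0.6331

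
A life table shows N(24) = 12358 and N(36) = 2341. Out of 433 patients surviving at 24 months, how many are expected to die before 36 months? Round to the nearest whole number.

The relevant probability is 1 − 2341/12358 = 0.810568.
Expected number = 433 × 0.810568 = 351.

351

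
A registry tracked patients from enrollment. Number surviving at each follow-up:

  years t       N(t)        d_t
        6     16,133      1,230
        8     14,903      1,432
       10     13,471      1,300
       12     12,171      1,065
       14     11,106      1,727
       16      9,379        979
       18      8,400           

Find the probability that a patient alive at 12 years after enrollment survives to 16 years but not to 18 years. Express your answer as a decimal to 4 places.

This is the probability of reaching 16 but not 18, conditional on being alive at 12: (N(16) − N(18)) / N(12).
= (9,379 − 8,400) / 12,171 = 979 / 12,171 = 0.080437.

0.0804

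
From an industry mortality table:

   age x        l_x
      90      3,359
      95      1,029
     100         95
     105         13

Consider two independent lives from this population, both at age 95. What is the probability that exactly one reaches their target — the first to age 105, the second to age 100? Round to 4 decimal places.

0.1026

p₁ = l_105/l_95 = 13/1,029 = 0.012634; p₂ = l_100/l_95 = 95/1,029 = 0.092323.
P(exactly one) = p₁(1−p₂) + (1−p₁)p₂ = 0.011468 + 0.091157 = 0.102624.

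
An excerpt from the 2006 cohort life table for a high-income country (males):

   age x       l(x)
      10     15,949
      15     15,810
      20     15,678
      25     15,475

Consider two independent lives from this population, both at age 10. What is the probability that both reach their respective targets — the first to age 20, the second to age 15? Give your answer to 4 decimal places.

0.9744

p₁ = l(20)/l(10) = 15,678/15,949 = 0.983008; p₂ = l(15)/l(10) = 15,810/15,949 = 0.991285.
P(both) = p₁ × p₂ = 0.983008 × 0.991285 = 0.974441.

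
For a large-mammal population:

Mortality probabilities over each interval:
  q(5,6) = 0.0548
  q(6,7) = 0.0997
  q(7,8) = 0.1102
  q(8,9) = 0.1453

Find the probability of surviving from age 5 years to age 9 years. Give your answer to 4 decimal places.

0.6472

The overall survival probability is (1 − 0.0548) × (1 − 0.0997) × (1 − 0.1102) × (1 − 0.1453).
= 0.9452 × 0.9003 × 0.8898 × 0.8547 = 0.647168.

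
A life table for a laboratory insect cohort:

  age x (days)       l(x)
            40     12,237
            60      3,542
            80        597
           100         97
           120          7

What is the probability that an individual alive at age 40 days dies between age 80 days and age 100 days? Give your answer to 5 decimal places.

0.04086

This is the probability of reaching 80 but not 100, conditional on being alive at 40: (l(80) − l(100)) / l(40).
= (597 − 97) / 12,237 = 500 / 12,237 = 0.040860.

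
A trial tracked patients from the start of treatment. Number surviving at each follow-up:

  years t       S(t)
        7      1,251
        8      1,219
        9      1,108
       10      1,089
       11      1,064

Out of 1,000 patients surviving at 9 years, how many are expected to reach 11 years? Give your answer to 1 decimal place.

960.3

The relevant probability is 1,064/1,108 = 0.960289.
Expected number = 1,000 × 0.960289 = 960.3.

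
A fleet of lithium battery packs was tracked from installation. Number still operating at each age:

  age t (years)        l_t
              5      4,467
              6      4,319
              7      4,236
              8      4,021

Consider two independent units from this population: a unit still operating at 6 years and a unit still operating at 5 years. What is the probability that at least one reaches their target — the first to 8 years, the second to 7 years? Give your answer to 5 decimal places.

0.99643

p₁ = l_8/l_6 = 4,021/4,319 = 0.931003; p₂ = l_7/l_5 = 4,236/4,467 = 0.948287.
P(at least one) = 1 − (1−p₁)(1−p₂) = 1 − 0.068997 × 0.051713 = 0.996432.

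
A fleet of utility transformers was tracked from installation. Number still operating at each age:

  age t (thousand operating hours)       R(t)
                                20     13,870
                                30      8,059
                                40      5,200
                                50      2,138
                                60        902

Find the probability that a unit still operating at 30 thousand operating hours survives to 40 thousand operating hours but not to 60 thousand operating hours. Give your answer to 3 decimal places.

0.533

This is the probability of reaching 40 but not 60, conditional on being operational at 30: (R(40) − R(60)) / R(30).
= (5,200 − 902) / 8,059 = 4,298 / 8,059 = 0.533317.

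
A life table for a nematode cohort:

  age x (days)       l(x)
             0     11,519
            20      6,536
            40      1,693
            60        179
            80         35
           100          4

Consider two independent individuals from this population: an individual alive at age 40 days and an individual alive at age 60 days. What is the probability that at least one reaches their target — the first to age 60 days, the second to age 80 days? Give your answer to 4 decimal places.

0.2806

p₁ = l(60)/l(40) = 179/1,693 = 0.105729; p₂ = l(80)/l(60) = 35/179 = 0.195531.
P(at least one) = 1 − (1−p₁)(1−p₂) = 1 − 0.894271 × 0.804469 = 0.280587.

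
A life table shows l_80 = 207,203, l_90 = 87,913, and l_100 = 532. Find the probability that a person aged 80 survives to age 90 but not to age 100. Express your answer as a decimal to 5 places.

0.42172

This is the probability of reaching 90 but not 100, conditional on being alive at 80: (l_90 − l_100) / l_80.
= (87,913 − 532) / 207,203 = 87,381 / 207,203 = 0.421717.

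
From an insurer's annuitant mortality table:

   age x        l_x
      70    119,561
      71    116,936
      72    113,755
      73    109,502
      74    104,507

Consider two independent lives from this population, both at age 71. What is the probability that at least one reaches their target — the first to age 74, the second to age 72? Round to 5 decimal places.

p₁ = l_74/l_71 = 104,507/116,936 = 0.893711; p₂ = l_72/l_71 = 113,755/116,936 = 0.972797.
P(at least one) = 1 − (1−p₁)(1−p₂) = 1 − 0.106289 × 0.027203 = 0.997109.

0.99711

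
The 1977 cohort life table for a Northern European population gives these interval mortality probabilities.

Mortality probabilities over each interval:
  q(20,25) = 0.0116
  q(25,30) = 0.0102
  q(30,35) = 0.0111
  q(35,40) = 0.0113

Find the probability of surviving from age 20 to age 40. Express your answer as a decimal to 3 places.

Chaining the interval survival probabilities: (1 − 0.0116) × (1 − 0.0102) × (1 − 0.0111) × (1 − 0.0113).
= 0.9884 × 0.9898 × 0.9889 × 0.9887 = 0.956527.

0.957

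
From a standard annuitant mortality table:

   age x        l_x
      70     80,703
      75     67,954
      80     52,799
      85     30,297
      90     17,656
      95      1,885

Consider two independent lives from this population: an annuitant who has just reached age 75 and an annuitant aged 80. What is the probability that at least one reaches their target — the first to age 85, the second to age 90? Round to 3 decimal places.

p₁ = l_85/l_75 = 30,297/67,954 = 0.445846; p₂ = l_90/l_80 = 17,656/52,799 = 0.334400.
P(at least one) = 1 − (1−p₁)(1−p₂) = 1 − 0.554154 × 0.665600 = 0.631155.

0.631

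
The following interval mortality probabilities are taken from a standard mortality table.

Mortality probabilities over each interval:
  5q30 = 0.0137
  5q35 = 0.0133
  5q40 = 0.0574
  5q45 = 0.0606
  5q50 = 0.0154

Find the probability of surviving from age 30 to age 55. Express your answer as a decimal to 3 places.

0.848

25p30 = (1 − 0.0137) × (1 − 0.0133) × (1 − 0.0574) × (1 − 0.0606) × (1 − 0.0154).
= 0.9863 × 0.9867 × 0.9426 × 0.9394 × 0.9846 = 0.848461.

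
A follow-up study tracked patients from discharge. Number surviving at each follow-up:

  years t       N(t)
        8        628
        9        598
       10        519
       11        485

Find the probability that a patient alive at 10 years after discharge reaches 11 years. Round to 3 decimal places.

0.934

The conditional survival probability is N(11)/N(10) = 485/519 = 0.934489.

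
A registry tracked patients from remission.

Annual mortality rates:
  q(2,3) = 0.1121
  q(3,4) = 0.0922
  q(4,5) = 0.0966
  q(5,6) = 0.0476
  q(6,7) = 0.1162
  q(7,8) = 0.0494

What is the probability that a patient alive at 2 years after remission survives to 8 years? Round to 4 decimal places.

0.5826

The overall survival probability is (1 − 0.1121) × (1 − 0.0922) × (1 − 0.0966) × (1 − 0.0476) × (1 − 0.1162) × (1 − 0.0494).
= 0.8879 × 0.9078 × 0.9034 × 0.9524 × 0.8838 × 0.9506 = 0.582647.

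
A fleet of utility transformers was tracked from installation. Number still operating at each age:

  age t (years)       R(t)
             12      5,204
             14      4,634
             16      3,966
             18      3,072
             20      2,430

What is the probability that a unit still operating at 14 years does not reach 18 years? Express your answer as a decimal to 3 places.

P(fail before 18 | operational at 14) = 1 − R(18)/R(14) = 1 − 3,072/4,634 = (1,562)/4,634 = 0.337074.

0.337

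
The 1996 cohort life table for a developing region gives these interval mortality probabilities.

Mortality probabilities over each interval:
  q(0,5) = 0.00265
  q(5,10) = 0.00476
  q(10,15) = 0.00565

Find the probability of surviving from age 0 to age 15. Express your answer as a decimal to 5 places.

0.98699

Survival from 0 to 15 is the product of surviving each interval: (1 − 0.00265) × (1 − 0.00476) × (1 − 0.00565).
= 0.99735 × 0.99524 × 0.99435 = 0.986994.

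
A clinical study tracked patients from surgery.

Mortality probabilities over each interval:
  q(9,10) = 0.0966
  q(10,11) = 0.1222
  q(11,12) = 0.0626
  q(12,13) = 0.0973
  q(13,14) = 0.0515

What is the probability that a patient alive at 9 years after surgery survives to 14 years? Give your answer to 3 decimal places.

0.636

P(survive 9→14) = (1 − 0.0966) × (1 − 0.1222) × (1 − 0.0626) × (1 − 0.0973) × (1 − 0.0515).
= 0.9034 × 0.8778 × 0.9374 × 0.9027 × 0.9485 = 0.636475.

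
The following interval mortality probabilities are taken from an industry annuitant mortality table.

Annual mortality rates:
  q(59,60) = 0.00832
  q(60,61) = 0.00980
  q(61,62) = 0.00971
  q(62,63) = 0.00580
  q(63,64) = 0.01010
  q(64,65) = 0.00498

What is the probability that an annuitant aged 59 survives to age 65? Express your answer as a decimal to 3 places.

P(survive 59→65) = (1 − 0.00832) × (1 − 0.00980) × (1 − 0.00971) × (1 − 0.00580) × (1 − 0.01010) × (1 − 0.00498).
= 0.99168 × 0.99020 × 0.99029 × 0.99420 × 0.98990 × 0.99502 = 0.952256.

0.952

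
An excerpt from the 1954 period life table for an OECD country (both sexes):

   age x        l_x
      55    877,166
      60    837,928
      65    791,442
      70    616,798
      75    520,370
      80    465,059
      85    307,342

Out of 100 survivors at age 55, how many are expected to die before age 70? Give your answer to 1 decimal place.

The relevant probability is 1 − 616,798/877,166 = 0.296829.
Expected number = 100 × 0.296829 = 29.7.

29.7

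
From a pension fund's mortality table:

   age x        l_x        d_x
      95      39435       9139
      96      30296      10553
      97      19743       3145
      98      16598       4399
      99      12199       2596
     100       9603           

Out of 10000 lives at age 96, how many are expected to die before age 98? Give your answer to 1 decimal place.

The relevant probability is 1 − 16598/30296 = 0.452139.
Expected number = 10000 × 0.452139 = 4521.4.

4521.4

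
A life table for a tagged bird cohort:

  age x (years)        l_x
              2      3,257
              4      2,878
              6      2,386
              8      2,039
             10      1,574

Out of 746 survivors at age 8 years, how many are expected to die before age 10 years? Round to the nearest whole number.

The relevant probability is 1 − 1,574/2,039 = 0.228053.
Expected number = 746 × 0.228053 = 170.

170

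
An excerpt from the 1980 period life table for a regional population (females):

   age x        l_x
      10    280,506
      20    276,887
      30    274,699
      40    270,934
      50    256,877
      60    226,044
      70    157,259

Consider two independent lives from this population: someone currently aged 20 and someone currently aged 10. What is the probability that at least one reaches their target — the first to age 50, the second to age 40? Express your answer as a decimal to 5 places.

p₁ = l_50/l_20 = 256,877/276,887 = 0.927732; p₂ = l_40/l_10 = 270,934/280,506 = 0.965876.
P(at least one) = 1 − (1−p₁)(1−p₂) = 1 − 0.072268 × 0.034124 = 0.997534.

0.99753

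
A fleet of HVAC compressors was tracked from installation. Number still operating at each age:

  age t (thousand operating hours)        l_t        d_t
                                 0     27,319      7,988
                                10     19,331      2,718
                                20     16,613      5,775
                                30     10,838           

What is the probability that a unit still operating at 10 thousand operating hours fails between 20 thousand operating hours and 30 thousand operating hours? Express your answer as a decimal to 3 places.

0.299

This is the probability of reaching 20 but not 30, conditional on being operational at 10: (l_20 − l_30) / l_10.
= (16,613 − 10,838) / 19,331 = 5,775 / 19,331 = 0.298743.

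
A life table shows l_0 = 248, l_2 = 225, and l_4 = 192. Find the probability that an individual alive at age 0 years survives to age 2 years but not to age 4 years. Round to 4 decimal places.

0.1331

This is the probability of reaching 2 but not 4, conditional on being alive at 0: (l_2 − l_4) / l_0.
= (225 − 192) / 248 = 33 / 248 = 0.133065.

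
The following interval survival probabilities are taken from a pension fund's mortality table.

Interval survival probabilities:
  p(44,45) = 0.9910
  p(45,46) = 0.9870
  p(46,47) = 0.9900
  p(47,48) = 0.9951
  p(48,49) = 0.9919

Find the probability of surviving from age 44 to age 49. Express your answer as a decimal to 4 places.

0.9558

Chaining the interval survival probabilities: 0.9910 × 0.9870 × 0.9900 × 0.9951 × 0.9919.
= 0.955786.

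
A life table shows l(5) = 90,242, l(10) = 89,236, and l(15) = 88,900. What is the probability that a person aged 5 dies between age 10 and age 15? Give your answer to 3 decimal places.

0.004

This is the probability of reaching 10 but not 15, conditional on being alive at 5: (l(10) − l(15)) / l(5).
= (89,236 − 88,900) / 90,242 = 336 / 90,242 = 0.003723.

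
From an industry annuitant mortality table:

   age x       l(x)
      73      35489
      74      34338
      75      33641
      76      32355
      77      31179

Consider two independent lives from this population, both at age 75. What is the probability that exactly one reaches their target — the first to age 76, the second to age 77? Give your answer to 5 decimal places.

0.10582

p₁ = l(76)/l(75) = 32355/33641 = 0.961773; p₂ = l(77)/l(75) = 31179/33641 = 0.926815.
P(exactly one) = p₁(1−p₂) + (1−p₁)p₂ = 0.070387 + 0.035429 = 0.105817.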